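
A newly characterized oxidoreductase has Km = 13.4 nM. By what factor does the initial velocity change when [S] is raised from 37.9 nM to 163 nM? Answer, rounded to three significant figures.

Since Vmax cancels, v₂/v₁ = [S]₂(Km+[S]₁) / [S]₁(Km+[S]₂).
= 163×(13.4+37.9) / (37.9×(13.4+163)) = 8362/6686 = 1.25.

1.25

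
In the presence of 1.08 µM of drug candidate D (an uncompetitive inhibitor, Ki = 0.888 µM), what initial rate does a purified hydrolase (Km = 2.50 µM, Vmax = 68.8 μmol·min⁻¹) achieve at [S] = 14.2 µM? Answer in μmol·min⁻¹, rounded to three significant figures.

α = 1 + [I]/Ki = 1 + 1.08/0.888 = 2.216.
For an uncompetitive inhibitor, both parameters are divided by α, giving Vmax/α and Km/α: Km,app = 1.13 µM, Vmax,app = 31.0 μmol·min⁻¹.
v = Vmax,app·[S]/(Km,app + [S]) = 31.0 × 14.2/(1.13 + 14.2) = 28.8 μmol·min⁻¹.

28.8 μmol·min⁻¹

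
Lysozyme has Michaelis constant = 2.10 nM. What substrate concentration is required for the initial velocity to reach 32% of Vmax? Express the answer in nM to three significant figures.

v/Vmax = [S]/(Km+[S]) = 0.32, so [S] = Km·0.32/(1 − 0.32) = 2.10 × 0.4706.
[S] = 0.988 nM.

0.988 nM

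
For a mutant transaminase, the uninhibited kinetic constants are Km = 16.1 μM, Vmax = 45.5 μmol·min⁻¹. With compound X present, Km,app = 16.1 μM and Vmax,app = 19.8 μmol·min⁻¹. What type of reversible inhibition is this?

noncompetitive

Vmax decreases (45.5 → 19.8 μmol·min⁻¹) while Km is unchanged — pure noncompetitive inhibition.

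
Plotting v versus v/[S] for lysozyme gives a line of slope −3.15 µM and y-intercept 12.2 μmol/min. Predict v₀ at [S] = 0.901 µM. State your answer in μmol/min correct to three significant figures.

2.71 μmol/min

In the Eadie–Hofstee form v = Vmax − Km·(v/[S]), the slope is −Km and the intercept is Vmax, so Km = 3.15 µM and Vmax = 12.2 μmol/min.
v = 12.2 × 0.901/(3.15 + 0.901) = 2.71 μmol/min.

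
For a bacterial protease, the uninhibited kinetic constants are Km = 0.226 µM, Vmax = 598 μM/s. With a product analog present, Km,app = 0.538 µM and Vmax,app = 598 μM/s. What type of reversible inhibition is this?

Km increases (0.226 → 0.538 µM) while Vmax is unchanged — the hallmark of competitive inhibition.

competitive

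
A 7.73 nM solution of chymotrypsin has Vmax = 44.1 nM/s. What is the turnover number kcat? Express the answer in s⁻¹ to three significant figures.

kcat = Vmax/[E]total = 44.1 nM/s / 7.73 nM = 5.71 s⁻¹.

5.71 s⁻¹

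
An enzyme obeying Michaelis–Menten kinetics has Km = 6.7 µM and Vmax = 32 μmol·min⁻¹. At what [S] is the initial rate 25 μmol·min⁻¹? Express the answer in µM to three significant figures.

23.9 µM

The required fractional saturation is v/Vmax = 25/32 = 0.7812.
Then [S]/(Km+[S]) = 0.7812 ⇒ [S] = 6.7 × 0.7812/(1 − 0.7812) = 23.9 µM.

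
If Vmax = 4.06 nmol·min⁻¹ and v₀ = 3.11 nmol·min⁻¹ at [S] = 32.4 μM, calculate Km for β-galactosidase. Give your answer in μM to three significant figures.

From v = Vmax[S]/(Km+[S]), Km = [S](Vmax − v)/v.
Km = 32.4 × (4.06 − 3.11) / 3.11 = 30.78/3.11 = 9.90 μM.

9.90 μM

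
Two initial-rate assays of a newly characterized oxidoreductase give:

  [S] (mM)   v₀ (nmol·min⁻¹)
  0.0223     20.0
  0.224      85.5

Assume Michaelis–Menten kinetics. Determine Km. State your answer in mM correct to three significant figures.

In reciprocal form, 1/v = (Km/Vmax)·(1/[S]) + 1/Vmax. The two points give (1/[S], 1/v) = (44.84, 0.05000) and (4.464, 0.01170).
Slope = (0.05000 − 0.01170)/(44.84 − 4.464) = 0.0009486; intercept = 0.05000 − 0.0009486×44.84 = 0.007461.
Vmax = 1/intercept = 134 nmol·min⁻¹; Km = slope × Vmax = 0.0009486 × 134 = 0.127 mM.

0.127 mM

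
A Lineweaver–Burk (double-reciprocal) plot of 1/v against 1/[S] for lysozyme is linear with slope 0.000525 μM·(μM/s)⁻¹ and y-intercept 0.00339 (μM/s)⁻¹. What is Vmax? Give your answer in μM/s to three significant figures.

The y-intercept of a Lineweaver–Burk plot equals 1/Vmax, so Vmax = 1/0.00339 = 295 μM/s.

295 μM/s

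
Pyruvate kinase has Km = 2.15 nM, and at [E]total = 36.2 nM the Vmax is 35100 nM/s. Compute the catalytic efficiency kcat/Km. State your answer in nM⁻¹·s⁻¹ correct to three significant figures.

kcat = Vmax/[E]total = 35100/36.2 = 970 s⁻¹.
kcat/Km = 970/2.15 = 451 nM⁻¹·s⁻¹.

451 nM⁻¹·s⁻¹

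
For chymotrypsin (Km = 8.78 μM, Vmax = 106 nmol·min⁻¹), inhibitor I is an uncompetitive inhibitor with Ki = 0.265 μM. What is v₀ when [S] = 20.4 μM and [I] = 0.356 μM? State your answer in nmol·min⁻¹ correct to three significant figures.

38.2 nmol·min⁻¹

α = 1 + [I]/Ki = 1 + 0.356/0.265 = 2.343.
For an uncompetitive inhibitor, both parameters are divided by α, giving Vmax/α and Km/α: Km,app = 3.75 μM, Vmax,app = 45.2 nmol·min⁻¹.
v = Vmax,app·[S]/(Km,app + [S]) = 45.2 × 20.4/(3.75 + 20.4) = 38.2 nmol·min⁻¹.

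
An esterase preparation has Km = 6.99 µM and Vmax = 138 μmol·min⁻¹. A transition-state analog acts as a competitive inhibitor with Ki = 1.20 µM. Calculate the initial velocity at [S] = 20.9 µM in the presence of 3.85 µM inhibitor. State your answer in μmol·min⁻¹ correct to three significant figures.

57.3 μmol·min⁻¹

α = 1 + [I]/Ki = 1 + 3.85/1.20 = 4.208.
For a competitive inhibitor, Vmax is unchanged and the apparent Km becomes α·Km: Km,app = 29.4 µM, Vmax,app = 138 μmol·min⁻¹.
v = Vmax,app·[S]/(Km,app + [S]) = 138 × 20.9/(29.4 + 20.9) = 57.3 μmol·min⁻¹.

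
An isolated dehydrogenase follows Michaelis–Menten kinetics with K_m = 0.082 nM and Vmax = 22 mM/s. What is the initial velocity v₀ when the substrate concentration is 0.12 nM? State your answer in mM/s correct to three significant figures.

13.1 mM/s

[S]/(Km+[S]) = 0.12/0.2020 = 0.5941, the fractional saturation.
v = 0.5941 × Vmax = 0.5941 × 22 = 13.1 mM/s.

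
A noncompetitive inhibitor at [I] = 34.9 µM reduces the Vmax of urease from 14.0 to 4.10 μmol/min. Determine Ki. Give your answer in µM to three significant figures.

14.5 µM

Noncompetitive: Vmax,app = Vmax/α with α = 1 + [I]/Ki.
α = Vmax/Vmax,app = 14.0/4.10 = 3.415.
Ki = [I]/(α − 1) = 34.9/2.415 = 14.5 µM.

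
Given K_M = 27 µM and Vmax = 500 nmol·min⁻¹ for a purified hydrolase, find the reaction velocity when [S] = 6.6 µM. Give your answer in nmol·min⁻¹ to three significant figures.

98.2 nmol·min⁻¹

v = Vmax·[S]/(Km + [S]) = 500 × 6.6 / (27 + 6.6)
  = 3300 / 33.60 = 98.2 nmol·min⁻¹.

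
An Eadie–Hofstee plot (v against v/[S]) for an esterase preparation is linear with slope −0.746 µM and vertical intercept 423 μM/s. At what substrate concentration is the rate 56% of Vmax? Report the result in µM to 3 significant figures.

0.949 µM

The Eadie–Hofstee slope gives Km = 0.746 µM (slope = −Km).
v/Vmax = [S]/(Km+[S]) = 0.56 ⇒ [S] = Km·0.56/(1−0.56) = 0.746 × 1.273 = 0.949 µM.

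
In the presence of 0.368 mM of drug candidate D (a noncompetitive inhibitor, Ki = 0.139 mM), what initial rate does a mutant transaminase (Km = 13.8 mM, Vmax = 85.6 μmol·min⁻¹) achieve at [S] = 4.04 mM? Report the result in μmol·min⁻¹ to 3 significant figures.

5.31 μmol·min⁻¹

With α = 1 + [I]/Ki = 1 + 0.368/0.139 = 3.647, the noncompetitive rate law is v = (Vmax/α)·[S] / (Km + [S]).
v = (85.6/3.647)×4.04 / (13.8 + 4.04) = 94.81/17.84 = 5.31 μmol·min⁻¹.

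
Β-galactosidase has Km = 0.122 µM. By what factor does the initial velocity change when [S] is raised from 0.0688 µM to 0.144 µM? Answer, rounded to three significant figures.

Since Vmax cancels, v₂/v₁ = [S]₂(Km+[S]₁) / [S]₁(Km+[S]₂).
= 0.144×(0.122+0.0688) / (0.0688×(0.122+0.144)) = 0.02748/0.01830 = 1.50.

1.50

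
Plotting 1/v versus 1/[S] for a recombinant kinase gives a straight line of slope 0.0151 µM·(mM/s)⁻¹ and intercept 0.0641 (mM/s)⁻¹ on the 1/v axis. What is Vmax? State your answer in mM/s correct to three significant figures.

The y-intercept of a Lineweaver–Burk plot equals 1/Vmax, so Vmax = 1/0.0641 = 15.6 mM/s.

15.6 mM/s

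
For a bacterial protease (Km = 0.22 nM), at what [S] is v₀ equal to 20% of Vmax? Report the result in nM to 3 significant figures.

0.0550 nM

v/Vmax = [S]/(Km+[S]) = 0.2, so [S] = Km·0.2/(1 − 0.2) = 0.22 × 0.2500.
[S] = 0.0550 nM.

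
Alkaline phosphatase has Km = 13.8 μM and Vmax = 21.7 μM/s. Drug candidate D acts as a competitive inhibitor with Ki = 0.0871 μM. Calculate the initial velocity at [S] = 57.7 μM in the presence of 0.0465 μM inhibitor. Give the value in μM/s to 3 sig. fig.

15.9 μM/s

α = 1 + [I]/Ki = 1 + 0.0465/0.0871 = 1.534.
For a competitive inhibitor, Vmax is unchanged and the apparent Km becomes α·Km: Km,app = 21.2 μM, Vmax,app = 21.7 μM/s.
v = Vmax,app·[S]/(Km,app + [S]) = 21.7 × 57.7/(21.2 + 57.7) = 15.9 μM/s.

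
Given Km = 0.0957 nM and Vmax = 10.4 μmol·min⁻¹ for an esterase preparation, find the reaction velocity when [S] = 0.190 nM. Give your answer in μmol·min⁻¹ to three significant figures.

v = Vmax·[S]/(Km + [S]) = 10.4 × 0.190 / (0.0957 + 0.190)
  = 1.976 / 0.2857 = 6.92 μmol·min⁻¹.

6.92 μmol·min⁻¹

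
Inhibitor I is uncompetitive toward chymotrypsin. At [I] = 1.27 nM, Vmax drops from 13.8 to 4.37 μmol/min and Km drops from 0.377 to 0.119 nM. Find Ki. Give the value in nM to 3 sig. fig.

Uncompetitive: Vmax,app = Vmax/α (and Km,app = Km/α) with α = 1 + [I]/Ki.
α = Vmax/Vmax,app = 13.8/4.37 = 3.158.
Ki = [I]/(α − 1) = 1.27/2.158 = 0.589 nM.

0.589 nM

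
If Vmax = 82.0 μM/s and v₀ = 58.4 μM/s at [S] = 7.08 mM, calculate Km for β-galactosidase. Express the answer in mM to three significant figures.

2.86 mM

From v = Vmax[S]/(Km+[S]), Km = [S](Vmax − v)/v.
Km = 7.08 × (82.0 − 58.4) / 58.4 = 167.1/58.4 = 2.86 mM.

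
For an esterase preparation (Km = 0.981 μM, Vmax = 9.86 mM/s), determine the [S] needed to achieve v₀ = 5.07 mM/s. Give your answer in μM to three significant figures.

1.04 μM

The required fractional saturation is v/Vmax = 5.07/9.86 = 0.5142.
Then [S]/(Km+[S]) = 0.5142 ⇒ [S] = 0.981 × 0.5142/(1 − 0.5142) = 1.04 μM.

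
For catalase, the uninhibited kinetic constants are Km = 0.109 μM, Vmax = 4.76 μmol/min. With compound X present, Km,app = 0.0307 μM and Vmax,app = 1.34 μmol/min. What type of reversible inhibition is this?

uncompetitive

Both Km and Vmax decrease by the same factor (~3.55-fold) — characteristic of uncompetitive inhibition.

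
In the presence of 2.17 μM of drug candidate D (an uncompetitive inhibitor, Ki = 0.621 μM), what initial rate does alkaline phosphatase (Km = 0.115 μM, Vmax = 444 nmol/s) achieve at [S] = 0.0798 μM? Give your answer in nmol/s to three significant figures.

74.8 nmol/s

With α = 1 + [I]/Ki = 1 + 2.17/0.621 = 4.494, the uncompetitive rate law is v = (Vmax/α)·[S] / (Km/α + [S]).
v = (444/4.494)×0.0798 / (0.115/4.494 + 0.0798) = 7.883/0.1054 = 74.8 nmol/s.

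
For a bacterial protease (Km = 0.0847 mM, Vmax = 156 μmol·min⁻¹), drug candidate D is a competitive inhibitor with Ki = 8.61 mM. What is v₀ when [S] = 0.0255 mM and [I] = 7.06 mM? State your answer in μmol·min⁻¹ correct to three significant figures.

22.1 μmol·min⁻¹

α = 1 + [I]/Ki = 1 + 7.06/8.61 = 1.820.
For a competitive inhibitor, Vmax is unchanged and the apparent Km becomes α·Km: Km,app = 0.154 mM, Vmax,app = 156 μmol·min⁻¹.
v = Vmax,app·[S]/(Km,app + [S]) = 156 × 0.0255/(0.154 + 0.0255) = 22.1 μmol·min⁻¹.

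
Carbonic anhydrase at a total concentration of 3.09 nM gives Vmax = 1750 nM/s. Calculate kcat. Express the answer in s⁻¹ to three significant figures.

kcat = Vmax/[E]total = 1750 nM/s / 3.09 nM = 566 s⁻¹.

566 s⁻¹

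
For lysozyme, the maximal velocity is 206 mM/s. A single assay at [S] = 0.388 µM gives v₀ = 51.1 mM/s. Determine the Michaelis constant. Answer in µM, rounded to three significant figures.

v/Vmax = 51.1/206 = 0.2481 = [S]/(Km+[S]).
So Km + [S] = [S]/0.2481 = 1.564 µM, giving Km = 1.564 − 0.388 = 1.18 µM.

1.18 µM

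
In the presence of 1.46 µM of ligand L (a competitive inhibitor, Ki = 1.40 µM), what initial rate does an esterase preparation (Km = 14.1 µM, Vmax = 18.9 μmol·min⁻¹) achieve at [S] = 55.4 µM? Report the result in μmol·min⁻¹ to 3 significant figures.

12.4 μmol·min⁻¹

α = 1 + [I]/Ki = 1 + 1.46/1.40 = 2.043.
For a competitive inhibitor, Vmax is unchanged and the apparent Km becomes α·Km: Km,app = 28.8 µM, Vmax,app = 18.9 μmol·min⁻¹.
v = Vmax,app·[S]/(Km,app + [S]) = 18.9 × 55.4/(28.8 + 55.4) = 12.4 μmol·min⁻¹.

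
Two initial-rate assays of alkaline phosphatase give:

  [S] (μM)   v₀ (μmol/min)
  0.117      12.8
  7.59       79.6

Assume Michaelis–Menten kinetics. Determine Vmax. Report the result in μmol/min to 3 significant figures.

From v = Vmax[S]/(Km+[S]), each point gives Vmax = v(Km+[S])/[S].
Equating: 12.8(Km+0.117)/0.117 = 79.6(Km+7.59)/7.59.
109.4·Km + 12.8 = 10.49·Km + 79.6, so (109.4 − 10.49)·Km = 79.6 − 12.8.
Km = 66.80/98.91 = 0.675 μM; then Vmax = 12.8(0.675+0.117)/0.117 = 86.7 μmol/min.

86.7 μmol/min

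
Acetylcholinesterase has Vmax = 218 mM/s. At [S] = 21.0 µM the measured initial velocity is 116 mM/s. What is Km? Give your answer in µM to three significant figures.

18.5 µM

v/Vmax = 116/218 = 0.5321 = [S]/(Km+[S]).
So Km + [S] = [S]/0.5321 = 39.47 µM, giving Km = 39.47 − 21.0 = 18.5 µM.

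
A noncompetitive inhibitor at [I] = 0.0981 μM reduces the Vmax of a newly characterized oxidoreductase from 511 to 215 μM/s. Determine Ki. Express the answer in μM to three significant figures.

Noncompetitive: Vmax,app = Vmax/α with α = 1 + [I]/Ki.
α = Vmax/Vmax,app = 511/215 = 2.377.
Ki = [I]/(α − 1) = 0.0981/1.377 = 0.0713 μM.

0.0713 μM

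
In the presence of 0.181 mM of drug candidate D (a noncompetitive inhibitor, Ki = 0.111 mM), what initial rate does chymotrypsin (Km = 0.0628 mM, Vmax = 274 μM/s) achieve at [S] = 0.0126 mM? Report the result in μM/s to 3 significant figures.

17.4 μM/s

With α = 1 + [I]/Ki = 1 + 0.181/0.111 = 2.631, the noncompetitive rate law is v = (Vmax/α)·[S] / (Km + [S]).
v = (274/2.631)×0.0126 / (0.0628 + 0.0126) = 1.312/0.07540 = 17.4 μM/s.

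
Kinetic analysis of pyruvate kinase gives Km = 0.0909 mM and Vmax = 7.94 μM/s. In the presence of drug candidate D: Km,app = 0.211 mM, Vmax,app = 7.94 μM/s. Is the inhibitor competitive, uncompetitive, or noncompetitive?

Km increases (0.0909 → 0.211 mM) while Vmax is unchanged — the hallmark of competitive inhibition.

competitive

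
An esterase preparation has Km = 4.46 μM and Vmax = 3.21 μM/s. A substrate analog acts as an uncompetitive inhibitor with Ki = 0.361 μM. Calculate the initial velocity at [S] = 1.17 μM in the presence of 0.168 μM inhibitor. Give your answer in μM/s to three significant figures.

With α = 1 + [I]/Ki = 1 + 0.168/0.361 = 1.465, the uncompetitive rate law is v = (Vmax/α)·[S] / (Km/α + [S]).
v = (3.21/1.465)×1.17 / (4.46/1.465 + 1.17) = 2.563/4.214 = 0.608 μM/s.

0.608 μM/s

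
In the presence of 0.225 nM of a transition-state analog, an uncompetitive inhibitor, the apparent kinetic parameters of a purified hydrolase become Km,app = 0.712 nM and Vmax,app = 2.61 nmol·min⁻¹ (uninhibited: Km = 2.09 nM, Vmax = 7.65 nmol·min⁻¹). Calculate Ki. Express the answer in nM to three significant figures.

0.117 nM

Uncompetitive: Vmax,app = Vmax/α (and Km,app = Km/α) with α = 1 + [I]/Ki.
α = Vmax/Vmax,app = 7.65/2.61 = 2.931.
Since α = 1 + [I]/Ki, [I]/Ki = 2.931 − 1 = 1.931 and Ki = 0.225/1.931 = 0.117 nM.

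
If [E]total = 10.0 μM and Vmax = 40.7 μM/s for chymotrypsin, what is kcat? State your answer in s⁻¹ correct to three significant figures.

kcat = Vmax/[E]total = 40.7 μM/s / 10.0 μM = 4.07 s⁻¹.

4.07 s⁻¹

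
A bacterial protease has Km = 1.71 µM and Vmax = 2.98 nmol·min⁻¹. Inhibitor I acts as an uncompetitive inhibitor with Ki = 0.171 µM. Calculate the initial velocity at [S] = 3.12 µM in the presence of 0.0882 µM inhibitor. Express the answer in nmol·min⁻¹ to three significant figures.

α = 1 + [I]/Ki = 1 + 0.0882/0.171 = 1.516.
For an uncompetitive inhibitor, both parameters are divided by α, giving Vmax/α and Km/α: Km,app = 1.13 µM, Vmax,app = 1.97 nmol·min⁻¹.
v = Vmax,app·[S]/(Km,app + [S]) = 1.97 × 3.12/(1.13 + 3.12) = 1.44 nmol·min⁻¹.

1.44 nmol·min⁻¹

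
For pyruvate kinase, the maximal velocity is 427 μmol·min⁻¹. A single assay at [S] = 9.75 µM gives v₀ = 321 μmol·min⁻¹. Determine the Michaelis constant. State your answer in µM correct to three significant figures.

v/Vmax = 321/427 = 0.7518 = [S]/(Km+[S]).
So Km + [S] = [S]/0.7518 = 12.97 µM, giving Km = 12.97 − 9.75 = 3.22 µM.

3.22 µM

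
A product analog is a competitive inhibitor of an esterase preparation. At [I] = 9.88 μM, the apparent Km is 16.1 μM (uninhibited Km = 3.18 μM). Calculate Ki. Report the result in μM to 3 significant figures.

Competitive: Km,app = α·Km with α = 1 + [I]/Ki.
α = Km,app/Km = 16.1/3.18 = 5.063.
Since α = 1 + [I]/Ki, [I]/Ki = 5.063 − 1 = 4.063 and Ki = 9.88/4.063 = 2.43 μM.

2.43 μM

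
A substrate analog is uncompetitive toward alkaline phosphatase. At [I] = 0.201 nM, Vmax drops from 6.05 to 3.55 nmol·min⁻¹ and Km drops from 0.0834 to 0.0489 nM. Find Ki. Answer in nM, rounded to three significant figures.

0.285 nM

Uncompetitive: Vmax,app = Vmax/α (and Km,app = Km/α) with α = 1 + [I]/Ki.
α = Vmax/Vmax,app = 6.05/3.55 = 1.704.
Since α = 1 + [I]/Ki, [I]/Ki = 1.704 − 1 = 0.7042 and Ki = 0.201/0.7042 = 0.285 nM.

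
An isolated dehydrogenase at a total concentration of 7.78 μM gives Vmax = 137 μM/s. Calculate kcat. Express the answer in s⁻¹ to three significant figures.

kcat = Vmax/[E]total = 137 μM/s / 7.78 μM = 17.6 s⁻¹.

17.6 s⁻¹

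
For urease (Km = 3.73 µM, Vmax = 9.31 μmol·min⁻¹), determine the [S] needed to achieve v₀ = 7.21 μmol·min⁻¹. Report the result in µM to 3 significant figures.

12.8 µM

Rearranging v = Vmax[S]/(Km+[S]) gives [S] = Km·v/(Vmax − v).
[S] = 3.73 × 7.21 / (9.31 − 7.21) = 26.89/2.100 = 12.8 µM.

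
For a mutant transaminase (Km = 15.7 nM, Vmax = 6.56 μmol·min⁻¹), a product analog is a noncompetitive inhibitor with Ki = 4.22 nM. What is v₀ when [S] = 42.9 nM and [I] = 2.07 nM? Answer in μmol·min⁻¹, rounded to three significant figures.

With α = 1 + [I]/Ki = 1 + 2.07/4.22 = 1.491, the noncompetitive rate law is v = (Vmax/α)·[S] / (Km + [S]).
v = (6.56/1.491)×42.9 / (15.7 + 42.9) = 188.8/58.60 = 3.22 μmol·min⁻¹.

3.22 μmol·min⁻¹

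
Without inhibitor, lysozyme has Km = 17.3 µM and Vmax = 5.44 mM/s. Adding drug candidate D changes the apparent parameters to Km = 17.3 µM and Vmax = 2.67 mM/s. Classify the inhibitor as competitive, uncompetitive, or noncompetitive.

Vmax decreases (5.44 → 2.67 mM/s) while Km is unchanged — pure noncompetitive inhibition.

noncompetitive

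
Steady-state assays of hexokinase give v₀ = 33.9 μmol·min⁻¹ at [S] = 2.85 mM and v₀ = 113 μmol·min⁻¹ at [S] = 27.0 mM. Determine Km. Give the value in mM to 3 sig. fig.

In reciprocal form, 1/v = (Km/Vmax)·(1/[S]) + 1/Vmax. The two points give (1/[S], 1/v) = (0.3509, 0.02950) and (0.03704, 0.008850).
Slope = (0.02950 − 0.008850)/(0.3509 − 0.03704) = 0.06579; intercept = 0.02950 − 0.06579×0.3509 = 0.006413.
Vmax = 1/intercept = 156 μmol·min⁻¹; Km = slope × Vmax = 0.06579 × 156 = 10.3 mM.

10.3 mM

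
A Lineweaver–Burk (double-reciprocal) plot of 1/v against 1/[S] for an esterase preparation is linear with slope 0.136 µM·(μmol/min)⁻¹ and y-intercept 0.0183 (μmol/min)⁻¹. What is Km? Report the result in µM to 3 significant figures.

y-intercept = 1/Vmax ⇒ Vmax = 54.6 μmol/min; slope = Km/Vmax ⇒ Km = slope × Vmax.
Km = 0.136 × 54.6 = 7.43 µM.

7.43 µM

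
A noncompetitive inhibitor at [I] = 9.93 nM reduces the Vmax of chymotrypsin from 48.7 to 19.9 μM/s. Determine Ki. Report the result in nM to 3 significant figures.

6.86 nM

Noncompetitive: Vmax,app = Vmax/α with α = 1 + [I]/Ki.
α = Vmax/Vmax,app = 48.7/19.9 = 2.447.
Since α = 1 + [I]/Ki, [I]/Ki = 2.447 − 1 = 1.447 and Ki = 9.93/1.447 = 6.86 nM.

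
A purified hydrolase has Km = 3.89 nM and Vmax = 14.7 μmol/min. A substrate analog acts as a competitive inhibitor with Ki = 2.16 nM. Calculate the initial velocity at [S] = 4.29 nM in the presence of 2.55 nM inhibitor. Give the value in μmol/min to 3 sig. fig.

4.94 μmol/min

With α = 1 + [I]/Ki = 1 + 2.55/2.16 = 2.181, the competitive rate law is v = Vmax[S] / (αKm + [S]).
v = 14.7×4.29 / (2.181×3.89 + 4.29) = 63.06/12.77 = 4.94 μmol/min.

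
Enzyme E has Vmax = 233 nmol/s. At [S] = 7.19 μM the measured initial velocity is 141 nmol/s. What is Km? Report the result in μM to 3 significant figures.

4.69 μM

From v = Vmax[S]/(Km+[S]), Km = [S](Vmax − v)/v.
Km = 7.19 × (233 − 141) / 141 = 661.5/141 = 4.69 μM.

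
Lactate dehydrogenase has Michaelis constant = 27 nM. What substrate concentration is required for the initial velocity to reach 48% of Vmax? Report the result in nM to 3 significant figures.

v/Vmax = [S]/(Km+[S]) = 0.48, so [S] = Km·0.48/(1 − 0.48) = 27 × 0.9231.
[S] = 24.9 nM.

24.9 nM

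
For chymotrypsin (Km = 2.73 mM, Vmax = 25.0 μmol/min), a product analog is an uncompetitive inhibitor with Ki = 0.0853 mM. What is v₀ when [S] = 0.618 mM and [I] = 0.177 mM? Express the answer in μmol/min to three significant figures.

α = 1 + [I]/Ki = 1 + 0.177/0.0853 = 3.075.
For an uncompetitive inhibitor, both parameters are divided by α, giving Vmax/α and Km/α: Km,app = 0.888 mM, Vmax,app = 8.13 μmol/min.
v = Vmax,app·[S]/(Km,app + [S]) = 8.13 × 0.618/(0.888 + 0.618) = 3.34 μmol/min.

3.34 μmol/min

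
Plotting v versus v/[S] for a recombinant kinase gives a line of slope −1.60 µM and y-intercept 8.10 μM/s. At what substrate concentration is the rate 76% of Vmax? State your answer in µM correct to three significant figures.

5.07 µM

The Eadie–Hofstee slope gives Km = 1.60 µM (slope = −Km).
v/Vmax = [S]/(Km+[S]) = 0.76 ⇒ [S] = Km·0.76/(1−0.76) = 1.60 × 3.167 = 5.07 µM.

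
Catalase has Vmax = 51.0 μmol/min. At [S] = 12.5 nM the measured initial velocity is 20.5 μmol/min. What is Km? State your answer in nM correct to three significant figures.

18.6 nM

v/Vmax = 20.5/51.0 = 0.4020 = [S]/(Km+[S]).
So Km + [S] = [S]/0.4020 = 31.10 nM, giving Km = 31.10 − 12.5 = 18.6 nM.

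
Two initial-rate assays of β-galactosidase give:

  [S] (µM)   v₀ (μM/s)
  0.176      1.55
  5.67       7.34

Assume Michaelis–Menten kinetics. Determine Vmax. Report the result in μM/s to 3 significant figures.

In reciprocal form, 1/v = (Km/Vmax)·(1/[S]) + 1/Vmax. The two points give (1/[S], 1/v) = (5.682, 0.6452) and (0.1764, 0.1362).
Slope = (0.6452 − 0.1362)/(5.682 − 0.1764) = 0.09244; intercept = 0.6452 − 0.09244×5.682 = 0.1199.
Vmax = 1/intercept = 8.34 μM/s; Km = slope × Vmax = 0.09244 × 8.34 = 0.771 µM.

8.34 μM/s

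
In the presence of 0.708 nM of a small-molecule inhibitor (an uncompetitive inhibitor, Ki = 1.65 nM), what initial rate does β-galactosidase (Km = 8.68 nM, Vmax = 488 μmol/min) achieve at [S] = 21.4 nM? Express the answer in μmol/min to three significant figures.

266 μmol/min

α = 1 + [I]/Ki = 1 + 0.708/1.65 = 1.429.
For an uncompetitive inhibitor, both parameters are divided by α, giving Vmax/α and Km/α: Km,app = 6.07 nM, Vmax,app = 341 μmol/min.
v = Vmax,app·[S]/(Km,app + [S]) = 341 × 21.4/(6.07 + 21.4) = 266 μmol/min.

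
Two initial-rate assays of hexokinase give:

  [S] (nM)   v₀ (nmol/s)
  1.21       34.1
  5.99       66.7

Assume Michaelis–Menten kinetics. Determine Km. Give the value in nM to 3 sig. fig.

From v = Vmax[S]/(Km+[S]), each point gives Vmax = v(Km+[S])/[S].
Equating: 34.1(Km+1.21)/1.21 = 66.7(Km+5.99)/5.99.
28.18·Km + 34.1 = 11.14·Km + 66.7, so (28.18 − 11.14)·Km = 66.7 − 34.1.
Km = 32.60/17.05 = 1.91 nM; then Vmax = 34.1(1.91+1.21)/1.21 = 88.0 nmol/s.

1.91 nM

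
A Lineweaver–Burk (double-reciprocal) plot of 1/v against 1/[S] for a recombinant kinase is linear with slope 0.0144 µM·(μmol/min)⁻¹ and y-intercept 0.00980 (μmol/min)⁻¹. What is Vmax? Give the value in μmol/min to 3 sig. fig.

The y-intercept of a Lineweaver–Burk plot equals 1/Vmax, so Vmax = 1/0.00980 = 102 μmol/min.

102 μmol/min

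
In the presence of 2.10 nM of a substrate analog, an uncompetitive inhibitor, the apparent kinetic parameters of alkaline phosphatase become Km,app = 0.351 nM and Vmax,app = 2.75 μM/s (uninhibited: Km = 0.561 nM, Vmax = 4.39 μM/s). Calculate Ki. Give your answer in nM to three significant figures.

3.52 nM

Uncompetitive: Vmax,app = Vmax/α (and Km,app = Km/α) with α = 1 + [I]/Ki.
α = Vmax/Vmax,app = 4.39/2.75 = 1.596.
Ki = [I]/(α − 1) = 2.10/0.5964 = 3.52 nM.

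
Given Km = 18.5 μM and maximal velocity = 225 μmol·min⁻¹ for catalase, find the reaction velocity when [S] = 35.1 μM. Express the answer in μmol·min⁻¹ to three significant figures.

v = Vmax·[S]/(Km + [S]) = 225 × 35.1 / (18.5 + 35.1)
  = 7898 / 53.60 = 147 μmol·min⁻¹.

147 μmol·min⁻¹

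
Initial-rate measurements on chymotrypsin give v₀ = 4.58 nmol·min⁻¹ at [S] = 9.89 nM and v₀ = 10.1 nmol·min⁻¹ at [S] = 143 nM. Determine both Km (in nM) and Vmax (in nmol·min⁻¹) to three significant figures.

From v = Vmax[S]/(Km+[S]), each point gives Vmax = v(Km+[S])/[S].
Equating: 4.58(Km+9.89)/9.89 = 10.1(Km+143)/143.
0.4631·Km + 4.58 = 0.07063·Km + 10.1, so (0.4631 − 0.07063)·Km = 10.1 − 4.58.
Km = 5.520/0.3925 = 14.1 nM; then Vmax = 4.58(14.1+9.89)/9.89 = 11.1 nmol·min⁻¹.

Km = 14.1 nM; Vmax = 11.1 nmol·min⁻¹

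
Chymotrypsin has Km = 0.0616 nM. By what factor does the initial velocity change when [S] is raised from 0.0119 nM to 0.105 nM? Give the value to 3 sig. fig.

3.89

Since Vmax cancels, v₂/v₁ = [S]₂(Km+[S]₁) / [S]₁(Km+[S]₂).
= 0.105×(0.0616+0.0119) / (0.0119×(0.0616+0.105)) = 0.007718/0.001983 = 3.89.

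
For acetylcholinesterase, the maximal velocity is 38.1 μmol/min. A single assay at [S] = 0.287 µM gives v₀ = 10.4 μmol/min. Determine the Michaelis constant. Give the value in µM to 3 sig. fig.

v/Vmax = 10.4/38.1 = 0.2730 = [S]/(Km+[S]).
So Km + [S] = [S]/0.2730 = 1.051 µM, giving Km = 1.051 − 0.287 = 0.764 µM.

0.764 µM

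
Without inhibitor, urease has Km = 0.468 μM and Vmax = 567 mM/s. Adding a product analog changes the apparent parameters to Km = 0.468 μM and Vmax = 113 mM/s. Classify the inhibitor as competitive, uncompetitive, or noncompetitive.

noncompetitive

Vmax decreases (567 → 113 mM/s) while Km is unchanged — pure noncompetitive inhibition.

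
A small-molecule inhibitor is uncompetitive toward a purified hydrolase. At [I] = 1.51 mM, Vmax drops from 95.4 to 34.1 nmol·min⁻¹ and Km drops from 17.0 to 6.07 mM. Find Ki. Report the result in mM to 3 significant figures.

0.840 mM

Uncompetitive: Vmax,app = Vmax/α (and Km,app = Km/α) with α = 1 + [I]/Ki.
α = Vmax/Vmax,app = 95.4/34.1 = 2.798.
Since α = 1 + [I]/Ki, [I]/Ki = 2.798 − 1 = 1.798 and Ki = 1.51/1.798 = 0.840 mM.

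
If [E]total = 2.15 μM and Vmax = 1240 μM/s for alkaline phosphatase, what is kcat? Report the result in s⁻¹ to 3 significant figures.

kcat = Vmax/[E]total = 1240 μM/s / 2.15 μM = 577 s⁻¹.

577 s⁻¹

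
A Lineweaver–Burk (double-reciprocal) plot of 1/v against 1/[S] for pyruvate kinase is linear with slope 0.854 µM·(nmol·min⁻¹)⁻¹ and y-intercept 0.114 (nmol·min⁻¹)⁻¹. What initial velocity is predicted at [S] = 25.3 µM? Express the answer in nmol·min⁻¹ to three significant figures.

6.77 nmol·min⁻¹

The y-intercept is 1/Vmax, so Vmax = 1/0.114 = 8.77 nmol·min⁻¹.
The slope is Km/Vmax, so Km = 0.854 × 8.77 = 7.49 µM.
Then v = 8.77 × 25.3/(7.49 + 25.3) = 6.77 nmol·min⁻¹.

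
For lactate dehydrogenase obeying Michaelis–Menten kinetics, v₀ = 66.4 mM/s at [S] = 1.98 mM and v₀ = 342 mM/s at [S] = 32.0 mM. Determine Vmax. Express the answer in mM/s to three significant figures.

From v = Vmax[S]/(Km+[S]), each point gives Vmax = v(Km+[S])/[S].
Equating: 66.4(Km+1.98)/1.98 = 342(Km+32.0)/32.0.
33.54·Km + 66.4 = 10.69·Km + 342, so (33.54 − 10.69)·Km = 342 − 66.4.
Km = 275.6/22.85 = 12.1 mM; then Vmax = 66.4(12.1+1.98)/1.98 = 471 mM/s.

471 mM/s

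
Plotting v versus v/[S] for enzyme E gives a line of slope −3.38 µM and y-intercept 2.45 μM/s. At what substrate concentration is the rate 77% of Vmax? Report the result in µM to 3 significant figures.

11.3 µM

The Eadie–Hofstee slope gives Km = 3.38 µM (slope = −Km).
v/Vmax = [S]/(Km+[S]) = 0.77 ⇒ [S] = Km·0.77/(1−0.77) = 3.38 × 3.348 = 11.3 µM.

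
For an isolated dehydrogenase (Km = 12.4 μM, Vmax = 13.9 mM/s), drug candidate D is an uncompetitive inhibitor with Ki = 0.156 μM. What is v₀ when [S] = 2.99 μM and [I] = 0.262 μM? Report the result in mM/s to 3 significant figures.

2.04 mM/s

With α = 1 + [I]/Ki = 1 + 0.262/0.156 = 2.679, the uncompetitive rate law is v = (Vmax/α)·[S] / (Km/α + [S]).
v = (13.9/2.679)×2.99 / (12.4/2.679 + 2.99) = 15.51/7.618 = 2.04 mM/s.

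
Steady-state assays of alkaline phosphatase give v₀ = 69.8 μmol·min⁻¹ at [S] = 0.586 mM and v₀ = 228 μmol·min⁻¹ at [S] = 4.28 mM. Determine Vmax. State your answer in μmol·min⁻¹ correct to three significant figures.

From v = Vmax[S]/(Km+[S]), each point gives Vmax = v(Km+[S])/[S].
Equating: 69.8(Km+0.586)/0.586 = 228(Km+4.28)/4.28.
119.1·Km + 69.8 = 53.27·Km + 228, so (119.1 − 53.27)·Km = 228 − 69.8.
Km = 158.2/65.84 = 2.40 mM; then Vmax = 69.8(2.40+0.586)/0.586 = 356 μmol·min⁻¹.

356 μmol·min⁻¹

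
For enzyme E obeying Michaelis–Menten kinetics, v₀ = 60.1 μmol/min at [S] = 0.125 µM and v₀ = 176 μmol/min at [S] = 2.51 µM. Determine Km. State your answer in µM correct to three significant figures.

0.282 µM

In reciprocal form, 1/v = (Km/Vmax)·(1/[S]) + 1/Vmax. The two points give (1/[S], 1/v) = (8.000, 0.01664) and (0.3984, 0.005682).
Slope = (0.01664 − 0.005682)/(8.000 − 0.3984) = 0.001441; intercept = 0.01664 − 0.001441×8.000 = 0.005108.
Vmax = 1/intercept = 196 μmol/min; Km = slope × Vmax = 0.001441 × 196 = 0.282 µM.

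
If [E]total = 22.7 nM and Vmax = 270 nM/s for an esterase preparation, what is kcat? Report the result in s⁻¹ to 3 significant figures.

11.9 s⁻¹

kcat = Vmax/[E]total = 270 nM/s / 22.7 nM = 11.9 s⁻¹.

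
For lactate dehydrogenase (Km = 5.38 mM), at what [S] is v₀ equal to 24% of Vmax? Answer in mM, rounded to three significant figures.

v/Vmax = [S]/(Km+[S]) = 0.24, so [S] = Km·0.24/(1 − 0.24) = 5.38 × 0.3158.
[S] = 1.70 mM.

1.70 mM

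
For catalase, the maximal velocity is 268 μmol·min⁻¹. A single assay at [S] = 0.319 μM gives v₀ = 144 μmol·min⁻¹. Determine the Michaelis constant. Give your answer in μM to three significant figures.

v/Vmax = 144/268 = 0.5373 = [S]/(Km+[S]).
So Km + [S] = [S]/0.5373 = 0.5937 μM, giving Km = 0.5937 − 0.319 = 0.275 μM.

0.275 μM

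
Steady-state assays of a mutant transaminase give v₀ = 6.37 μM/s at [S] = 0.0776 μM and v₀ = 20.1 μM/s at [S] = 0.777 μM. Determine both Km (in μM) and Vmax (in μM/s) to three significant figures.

Km = 0.244 μM; Vmax = 26.4 μM/s

From v = Vmax[S]/(Km+[S]), each point gives Vmax = v(Km+[S])/[S].
Equating: 6.37(Km+0.0776)/0.0776 = 20.1(Km+0.777)/0.777.
82.09·Km + 6.37 = 25.87·Km + 20.1, so (82.09 − 25.87)·Km = 20.1 − 6.37.
Km = 13.73/56.22 = 0.244 μM; then Vmax = 6.37(0.244+0.0776)/0.0776 = 26.4 μM/s.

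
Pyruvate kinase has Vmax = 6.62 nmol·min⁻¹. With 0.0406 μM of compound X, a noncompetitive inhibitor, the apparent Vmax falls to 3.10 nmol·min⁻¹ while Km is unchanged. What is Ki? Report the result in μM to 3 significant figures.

Noncompetitive: Vmax,app = Vmax/α with α = 1 + [I]/Ki.
α = Vmax/Vmax,app = 6.62/3.10 = 2.135.
Ki = [I]/(α − 1) = 0.0406/1.135 = 0.0358 μM.

0.0358 μM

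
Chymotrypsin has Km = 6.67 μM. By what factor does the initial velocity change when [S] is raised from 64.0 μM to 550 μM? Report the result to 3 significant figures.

1.09

Since Vmax cancels, v₂/v₁ = [S]₂(Km+[S]₁) / [S]₁(Km+[S]₂).
= 550×(6.67+64.0) / (64.0×(6.67+550)) = 38870/35630 = 1.09.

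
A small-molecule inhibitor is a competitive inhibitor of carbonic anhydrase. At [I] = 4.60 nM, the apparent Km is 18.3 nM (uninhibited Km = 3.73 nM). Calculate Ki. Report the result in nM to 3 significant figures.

Competitive: Km,app = α·Km with α = 1 + [I]/Ki.
α = Km,app/Km = 18.3/3.73 = 4.906.
Ki = [I]/(α − 1) = 4.60/3.906 = 1.18 nM.

1.18 nM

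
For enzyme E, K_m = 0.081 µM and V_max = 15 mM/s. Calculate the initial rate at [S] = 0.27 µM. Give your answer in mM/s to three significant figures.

v = Vmax·[S]/(Km + [S]) = 15 × 0.27 / (0.081 + 0.27)
  = 4.050 / 0.3510 = 11.5 mM/s.

11.5 mM/s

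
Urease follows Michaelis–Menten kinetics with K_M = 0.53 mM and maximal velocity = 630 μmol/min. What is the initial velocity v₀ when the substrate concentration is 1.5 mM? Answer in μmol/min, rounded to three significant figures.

466 μmol/min

[S]/(Km+[S]) = 1.5/2.030 = 0.7389, the fractional saturation.
v = 0.7389 × Vmax = 0.7389 × 630 = 466 μmol/min.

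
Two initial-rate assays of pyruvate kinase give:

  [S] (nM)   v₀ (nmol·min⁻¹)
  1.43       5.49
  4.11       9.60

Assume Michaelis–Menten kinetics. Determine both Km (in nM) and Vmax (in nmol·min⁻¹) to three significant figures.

From v = Vmax[S]/(Km+[S]), each point gives Vmax = v(Km+[S])/[S].
Equating: 5.49(Km+1.43)/1.43 = 9.60(Km+4.11)/4.11.
3.839·Km + 5.49 = 2.336·Km + 9.60, so (3.839 − 2.336)·Km = 9.60 − 5.49.
Km = 4.110/1.503 = 2.73 nM; then Vmax = 5.49(2.73+1.43)/1.43 = 16.0 nmol·min⁻¹.

Km = 2.73 nM; Vmax = 16.0 nmol·min⁻¹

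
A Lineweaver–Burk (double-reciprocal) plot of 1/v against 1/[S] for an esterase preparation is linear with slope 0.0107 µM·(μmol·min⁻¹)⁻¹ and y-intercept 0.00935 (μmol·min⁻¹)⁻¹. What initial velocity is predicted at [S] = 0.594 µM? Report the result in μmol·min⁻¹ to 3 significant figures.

36.5 μmol·min⁻¹

The y-intercept is 1/Vmax, so Vmax = 1/0.00935 = 107 μmol·min⁻¹.
The slope is Km/Vmax, so Km = 0.0107 × 107 = 1.14 µM.
Then v = 107 × 0.594/(1.14 + 0.594) = 36.5 μmol·min⁻¹.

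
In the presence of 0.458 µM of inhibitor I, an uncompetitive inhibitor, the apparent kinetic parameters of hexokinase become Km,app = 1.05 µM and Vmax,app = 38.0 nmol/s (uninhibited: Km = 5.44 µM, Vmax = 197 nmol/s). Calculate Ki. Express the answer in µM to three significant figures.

0.109 µM

Uncompetitive: Vmax,app = Vmax/α (and Km,app = Km/α) with α = 1 + [I]/Ki.
α = Vmax/Vmax,app = 197/38.0 = 5.184.
Since α = 1 + [I]/Ki, [I]/Ki = 5.184 − 1 = 4.184 and Ki = 0.458/4.184 = 0.109 µM.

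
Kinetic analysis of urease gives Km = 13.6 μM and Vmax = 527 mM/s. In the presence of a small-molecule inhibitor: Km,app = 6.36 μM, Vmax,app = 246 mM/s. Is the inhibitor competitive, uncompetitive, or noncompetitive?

uncompetitive

Both Km and Vmax decrease by the same factor (~2.14-fold) — characteristic of uncompetitive inhibition.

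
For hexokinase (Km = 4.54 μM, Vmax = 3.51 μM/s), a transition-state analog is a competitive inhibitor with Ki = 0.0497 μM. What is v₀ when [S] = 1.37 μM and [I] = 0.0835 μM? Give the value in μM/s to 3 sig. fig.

With α = 1 + [I]/Ki = 1 + 0.0835/0.0497 = 2.680, the competitive rate law is v = Vmax[S] / (αKm + [S]).
v = 3.51×1.37 / (2.680×4.54 + 1.37) = 4.809/13.54 = 0.355 μM/s.

0.355 μM/s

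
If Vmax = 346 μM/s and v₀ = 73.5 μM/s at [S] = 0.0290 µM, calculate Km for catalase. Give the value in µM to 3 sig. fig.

0.108 µM

v/Vmax = 73.5/346 = 0.2124 = [S]/(Km+[S]).
So Km + [S] = [S]/0.2124 = 0.1365 µM, giving Km = 0.1365 − 0.0290 = 0.108 µM.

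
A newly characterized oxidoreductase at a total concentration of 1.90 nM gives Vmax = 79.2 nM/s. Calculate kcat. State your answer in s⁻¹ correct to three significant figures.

kcat = Vmax/[E]total = 79.2 nM/s / 1.90 nM = 41.7 s⁻¹.

41.7 s⁻¹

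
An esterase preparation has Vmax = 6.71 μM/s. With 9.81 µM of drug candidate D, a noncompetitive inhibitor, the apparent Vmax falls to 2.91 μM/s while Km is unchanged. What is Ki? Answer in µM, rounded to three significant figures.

Noncompetitive: Vmax,app = Vmax/α with α = 1 + [I]/Ki.
α = Vmax/Vmax,app = 6.71/2.91 = 2.306.
Ki = [I]/(α − 1) = 9.81/1.306 = 7.51 µM.

7.51 µM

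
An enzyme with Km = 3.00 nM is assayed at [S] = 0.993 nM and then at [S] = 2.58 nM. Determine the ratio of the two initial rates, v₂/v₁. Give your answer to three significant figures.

1.86

The fractional saturations are [S]/(Km+[S]) = 0.993/3.993 = 0.2487 and 2.58/5.580 = 0.4624.
v₂/v₁ is just their ratio: 0.4624/0.2487 = 1.86.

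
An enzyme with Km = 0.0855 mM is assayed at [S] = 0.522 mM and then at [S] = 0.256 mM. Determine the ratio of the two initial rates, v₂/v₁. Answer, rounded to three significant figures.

Since Vmax cancels, v₂/v₁ = [S]₂(Km+[S]₁) / [S]₁(Km+[S]₂).
= 0.256×(0.0855+0.522) / (0.522×(0.0855+0.256)) = 0.1555/0.1783 = 0.872.

0.872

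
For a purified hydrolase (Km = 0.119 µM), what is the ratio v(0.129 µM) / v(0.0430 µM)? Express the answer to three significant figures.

Since Vmax cancels, v₂/v₁ = [S]₂(Km+[S]₁) / [S]₁(Km+[S]₂).
= 0.129×(0.119+0.0430) / (0.0430×(0.119+0.129)) = 0.02090/0.01066 = 1.96.

1.96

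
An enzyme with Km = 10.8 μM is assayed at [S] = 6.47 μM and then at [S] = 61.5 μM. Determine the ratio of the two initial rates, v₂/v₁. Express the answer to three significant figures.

2.27

Since Vmax cancels, v₂/v₁ = [S]₂(Km+[S]₁) / [S]₁(Km+[S]₂).
= 61.5×(10.8+6.47) / (6.47×(10.8+61.5)) = 1062/467.8 = 2.27.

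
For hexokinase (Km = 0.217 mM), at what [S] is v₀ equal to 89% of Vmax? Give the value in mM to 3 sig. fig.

1.76 mM

v/Vmax = [S]/(Km+[S]) = 0.89, so [S] = Km·0.89/(1 − 0.89) = 0.217 × 8.091.
[S] = 1.76 mM.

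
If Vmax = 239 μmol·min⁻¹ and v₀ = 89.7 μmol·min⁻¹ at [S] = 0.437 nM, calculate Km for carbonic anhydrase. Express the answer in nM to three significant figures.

v/Vmax = 89.7/239 = 0.3753 = [S]/(Km+[S]).
So Km + [S] = [S]/0.3753 = 1.164 nM, giving Km = 1.164 − 0.437 = 0.727 nM.

0.727 nM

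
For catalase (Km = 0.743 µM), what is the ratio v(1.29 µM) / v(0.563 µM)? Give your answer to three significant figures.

The fractional saturations are [S]/(Km+[S]) = 0.563/1.306 = 0.4311 and 1.29/2.033 = 0.6345.
v₂/v₁ is just their ratio: 0.6345/0.4311 = 1.47.

1.47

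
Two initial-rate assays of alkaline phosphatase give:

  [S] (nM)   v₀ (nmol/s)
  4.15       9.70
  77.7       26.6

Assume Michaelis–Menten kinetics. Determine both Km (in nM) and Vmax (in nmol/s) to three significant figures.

From v = Vmax[S]/(Km+[S]), each point gives Vmax = v(Km+[S])/[S].
Equating: 9.70(Km+4.15)/4.15 = 26.6(Km+77.7)/77.7.
2.337·Km + 9.70 = 0.3423·Km + 26.6, so (2.337 − 0.3423)·Km = 26.6 − 9.70.
Km = 16.90/1.995 = 8.47 nM; then Vmax = 9.70(8.47+4.15)/4.15 = 29.5 nmol/s.

Km = 8.47 nM; Vmax = 29.5 nmol/s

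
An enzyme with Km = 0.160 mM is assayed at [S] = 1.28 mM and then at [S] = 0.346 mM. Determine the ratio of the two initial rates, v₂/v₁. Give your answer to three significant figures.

Since Vmax cancels, v₂/v₁ = [S]₂(Km+[S]₁) / [S]₁(Km+[S]₂).
= 0.346×(0.160+1.28) / (1.28×(0.160+0.346)) = 0.4982/0.6477 = 0.769.

0.769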